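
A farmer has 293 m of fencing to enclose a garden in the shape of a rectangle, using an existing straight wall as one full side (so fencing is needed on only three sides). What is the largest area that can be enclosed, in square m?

85849/8

Let the sides perpendicular to the wall have length x and the parallel side y, so 2x + y = 293 and the area is A = xy = x(293 − 2x).
A'(x) = 293 − 4x = 0 gives x = 293/4, and A''(x) = −4 < 0 confirms a maximum.
Then y = 293 − 2·293/4 = 293/2 and A = 85849/8.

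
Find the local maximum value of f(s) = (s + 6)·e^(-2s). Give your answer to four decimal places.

By the product rule, f'(s) = (-2s - 11)·e^(-2s). Since e^(-2s) > 0, the only critical point is s = -11/2.
f''(-11/2) has the same sign as -2 < 0, so this is a local maximum.
f(-11/2) = (1/2)·e^(11) ≈ 29937.0709.

29937.0709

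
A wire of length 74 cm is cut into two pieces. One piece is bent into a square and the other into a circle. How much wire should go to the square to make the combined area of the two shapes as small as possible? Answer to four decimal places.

41.4473

Let x be the length used for the square. Square side x/4; circle radius (74−x)/(2π).
A(x) = (x/4)² + π·((74−x)/(2π))² = x²/16 + (74−x)²/(4π) for 0 ≤ x ≤ 74. A'(x) = x/8 − (74−x)/(2π) = 0 gives x = 4·74/(π+4) ≈ 41.4473.
A'' = 1/8 + 1/(2π) > 0, so this gives the minimum combined area; x ≈ 41.4473 cm to the square.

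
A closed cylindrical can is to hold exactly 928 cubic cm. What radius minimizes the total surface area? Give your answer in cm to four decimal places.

5.2859

With radius r and height h, πr²h = 928 so h = 928/(πr²), and S(r) = 2πr² + 2πrh = 2πr² + 2·928/r.
S'(r) = 4πr − 2·928/r² = 0 ⇒ r³ = 928/(2π), so r ≈ 5.2859 and h = 2r ≈ 10.5719.
S''(r) = 4π + 4·928/r³ > 0, so this is the minimum; S ≈ 526.6796.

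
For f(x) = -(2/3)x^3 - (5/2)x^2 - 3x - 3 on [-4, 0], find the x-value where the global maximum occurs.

-4

The derivative is -2x^2 - 5x - 3, which vanishes at x = -3/2 and x = -1.
Compare values at every candidate in [-4, 0]: f(-4) = 35/3; f(-3/2) = -15/8; f(-1) = -11/6; f(0) = -3.
So the maximum is f(-4) = 35/3.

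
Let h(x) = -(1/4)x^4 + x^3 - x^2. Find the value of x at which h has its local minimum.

1

h'(x) = -x^3 + 3x^2 - 2x. Setting h'(x) = 0 gives x ∈ {0, 1, 2}.
Since h''(x) = -3x^2 + 6x - 2, we get h''(0) = -2 < 0 ⇒ local maximum; h''(1) = 1 > 0 ⇒ local minimum; h''(2) = -2 < 0 ⇒ local maximum.
Thus h has its local minimum at x = 1, with value -1/4.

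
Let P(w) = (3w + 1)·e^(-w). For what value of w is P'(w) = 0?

P'(w) = 3·e^(-w) + (3w + 1)·(-1)·e^(-w) = (-3w + 2)·e^(-w). Since e^(-w) > 0, the only critical point is w = 2/3.
P''(2/3) has the same sign as -3 < 0, so this is a local maximum.
P(2/3) = (3)·e^(-2/3) ≈ 1.5403.

2/3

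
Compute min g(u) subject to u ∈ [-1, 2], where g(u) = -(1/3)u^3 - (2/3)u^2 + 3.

-7/3

Differentiating, g'(u) = -u^2 - (4/3)u; whose only zero in [-1, 2] is u = 0.
Evaluating at the critical points and endpoints: g(-1) = 8/3; g(0) = 3; g(2) = -7/3.
Hence the absolute minimum is -7/3 at u = 2.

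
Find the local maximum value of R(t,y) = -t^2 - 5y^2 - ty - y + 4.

77/19

∂R/∂t = -2t - y = 0 and ∂R/∂y = -t - 10y - 1 = 0, so (t, y) = (1/19, -2/19).
The Hessian has R_{tt} = -2, R_{yy} = -10, R_{ty} = -1, giving D = 19 > 0 with R_{tt} < 0, so the point is a local maximum.
R(1/19, -2/19) = 77/19.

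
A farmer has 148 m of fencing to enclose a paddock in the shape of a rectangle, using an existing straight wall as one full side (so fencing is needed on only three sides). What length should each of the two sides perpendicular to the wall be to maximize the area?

37

Let the sides perpendicular to the wall have length x and the parallel side y, so 2x + y = 148 and the area is A = xy = x(148 − 2x).
A'(x) = 148 − 4x = 0 gives x = 37, and A''(x) = −4 < 0 confirms a maximum.
Then y = 148 − 2·37 = 74 and A = 2738.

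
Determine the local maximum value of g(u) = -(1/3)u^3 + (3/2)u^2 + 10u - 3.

257/6

Critical points: g'(u) = -u^2 + 3u + 10 vanishes at u = -2, 5.
Second-derivative test with g''(u) = -2u + 3: g''(-2) = 7 > 0 ⇒ local minimum; g''(5) = -7 < 0 ⇒ local maximum.
So the local maximum value is g(5) = 257/6.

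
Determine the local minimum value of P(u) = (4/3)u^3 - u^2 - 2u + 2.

1/3

Critical points: P'(u) = 4u^2 - 2u - 2 vanishes at u = -1/2, 1.
Second-derivative test with P''(u) = 8u - 2: P''(-1/2) = -6 < 0 ⇒ local maximum; P''(1) = 6 > 0 ⇒ local minimum.
So the local minimum value is P(1) = 1/3.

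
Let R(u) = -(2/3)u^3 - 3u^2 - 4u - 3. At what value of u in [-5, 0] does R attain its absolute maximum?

-5

The derivative is -2u^2 - 6u - 4, which vanishes at u = -2 and u = -1.
Compare values at every candidate in [-5, 0]: R(-5) = 76/3, R(-2) = -5/3, R(-1) = -4/3, R(0) = -3.
Hence the absolute maximum is 76/3 at u = -5.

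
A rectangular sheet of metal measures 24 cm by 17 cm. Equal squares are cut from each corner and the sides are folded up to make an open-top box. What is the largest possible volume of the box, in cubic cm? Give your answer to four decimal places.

With cut size x, the volume is V(x) = x(24 − 2x)(17 − 2x) for 0 < x < 8.5.
V'(x) = 12x^2 − 164x + 408. Setting V'(x) = 0 gives x ≈ 3.2704 (the root in (0, 8.5)).
V''(x) = 24x − 164 is negative there, so this is the maximum; V ≈ 597.2053.

597.2053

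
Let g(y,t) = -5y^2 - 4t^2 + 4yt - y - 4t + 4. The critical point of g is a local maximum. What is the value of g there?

89/16

∂g/∂y = -10y + 4t - 1 = 0 and ∂g/∂t = 4y - 8t - 4 = 0, so (y, t) = (-3/8, -11/16).
The Hessian has g_{yy} = -10, g_{tt} = -8, g_{yt} = 4, giving D = 64 > 0 with g_{yy} < 0, so the point is a local maximum.
g(-3/8, -11/16) = 89/16.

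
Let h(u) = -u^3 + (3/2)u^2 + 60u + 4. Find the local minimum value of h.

-148

h'(u) = -3u^2 + 3u + 60 = 0 at u = -4, 5.
Second-derivative test with h''(u) = -6u + 3: h''(-4) = 27 > 0 ⇒ local minimum; h''(5) = -27 < 0 ⇒ local maximum.
So the local minimum value is h(-4) = -148.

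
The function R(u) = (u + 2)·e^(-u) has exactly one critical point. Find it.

-1

By the product rule, R'(u) = (-u - 1)·e^(-u). Since e^(-u) > 0, the only critical point is u = -1.
R''(-1) has the same sign as -1 < 0, so this is a local maximum.
R(-1) = (1)·e^(1) ≈ 2.7183.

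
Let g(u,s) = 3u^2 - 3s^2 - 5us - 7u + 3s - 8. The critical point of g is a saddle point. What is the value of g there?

-713/61

∂g/∂u = 6u - 5s - 7 = 0 and ∂g/∂s = -5u - 6s + 3 = 0, so (u, s) = (57/61, -17/61).
The Hessian has g_{uu} = 6, g_{ss} = -6, g_{us} = -5, giving D = -61 < 0, so the point is a saddle point.
g(57/61, -17/61) = -713/61.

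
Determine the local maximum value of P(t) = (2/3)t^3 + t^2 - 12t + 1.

P'(t) = 2t^2 + 2t - 12 = 0 at t = -3, 2.
P''(t) = 4t + 2. P''(-3) = -10 < 0 ⇒ local maximum; P''(2) = 10 > 0 ⇒ local minimum.
Thus P has its local maximum at t = -3, with value 28.

28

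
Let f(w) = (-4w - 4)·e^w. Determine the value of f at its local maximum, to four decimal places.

0.5413

By the product rule, f'(w) = (-4w - 8)·e^w. Since e^w > 0, the only critical point is w = -2.
f''(-2) has the same sign as -4 < 0, so this is a local maximum.
f(-2) = (4)·e^(-2) ≈ 0.5413.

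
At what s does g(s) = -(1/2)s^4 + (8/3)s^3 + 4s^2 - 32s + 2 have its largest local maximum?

Critical points: g'(s) = -2s^3 + 8s^2 + 8s - 32 vanishes at s = -2, 2, 4.
g''(s) = -6s^2 + 16s + 8. g''(-2) = -48 < 0 ⇒ local maximum; g''(2) = 16 > 0 ⇒ local minimum; g''(4) = -24 < 0 ⇒ local maximum.
So the largest local maximum value is g(-2) = 158/3.

-2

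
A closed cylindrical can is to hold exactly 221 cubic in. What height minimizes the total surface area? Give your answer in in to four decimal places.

With radius r and height h, πr²h = 221 so h = 221/(πr²), and S(r) = 2πr² + 2πrh = 2πr² + 2·221/r.
S'(r) = 4πr − 2·221/r² = 0 ⇒ r³ = 221/(2π), so r ≈ 3.2765 and h = 2r ≈ 6.5529.
S''(r) = 4π + 4·221/r³ > 0, so this is the minimum; S ≈ 202.3529.

6.5529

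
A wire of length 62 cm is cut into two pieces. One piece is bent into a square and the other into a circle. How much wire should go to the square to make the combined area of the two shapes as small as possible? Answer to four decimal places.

34.7261

Let x be the length used for the square. Square side x/4; circle radius (62−x)/(2π).
A(x) = (x/4)² + π·((62−x)/(2π))² = x²/16 + (62−x)²/(4π) for 0 ≤ x ≤ 62. A'(x) = x/8 − (62−x)/(2π) = 0 gives x = 4·62/(π+4) ≈ 34.7261.
A'' = 1/8 + 1/(2π) > 0, so this gives the minimum combined area; x ≈ 34.7261 cm to the square.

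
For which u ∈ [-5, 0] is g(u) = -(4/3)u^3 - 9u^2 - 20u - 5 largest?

-5

g'(u) = -4u^2 - 18u - 20, which vanishes at u = -5/2 and u = -2.
Compare values at every candidate in [-5, 0]: g(-5) = 110/3,  g(-5/2) = 115/12,  g(-2) = 29/3,  g(0) = -5.
The maximum over the interval is 110/3, attained at u = -5.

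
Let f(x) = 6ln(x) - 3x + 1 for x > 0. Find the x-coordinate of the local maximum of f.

f'(x) = 6/x − 3 = 0 gives x = 2.
f''(x) = -6/x², which is negative for x > 0, so this is a local maximum.
f(2) = 6·ln(2) - 6 + 1 ≈ -0.8411.

2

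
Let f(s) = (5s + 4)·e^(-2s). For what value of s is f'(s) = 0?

-3/10

f'(s) = 5·e^(-2s) + (5s + 4)·(-2)·e^(-2s) = (-10s - 3)·e^(-2s). Since e^(-2s) > 0, the only critical point is s = -3/10.
f''(-3/10) has the same sign as -10 < 0, so this is a local maximum.
f(-3/10) = (5/2)·e^(3/5) ≈ 4.5553.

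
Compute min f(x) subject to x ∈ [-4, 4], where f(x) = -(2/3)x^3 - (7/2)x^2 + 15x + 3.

Differentiating, f'(x) = -2x^2 - 7x + 15; whose only zero in [-4, 4] is x = 3/2.
Evaluating at the critical points and endpoints: f(-4) = -211/3; f(3/2) = 123/8; f(4) = -107/3.
So the minimum is f(-4) = -211/3.

-211/3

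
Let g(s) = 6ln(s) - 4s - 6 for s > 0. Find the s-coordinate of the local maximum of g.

3/2

g'(s) = 6/s − 4 = 0 gives s = 3/2.
g''(s) = -6/s², which is negative for s > 0, so this is a local maximum.
g(3/2) = 6·ln(3/2) - 6 - 6 ≈ -9.5672.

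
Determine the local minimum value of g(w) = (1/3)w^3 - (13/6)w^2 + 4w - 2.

Critical points: g'(w) = w^2 - (13/3)w + 4 vanishes at w = 4/3, 3.
Since g''(w) = 2w - 13/3, we get g''(4/3) = -5/3 < 0 ⇒ local maximum; g''(3) = 5/3 > 0 ⇒ local minimum.
Thus g has its local minimum at w = 3, with value -1/2.

-1/2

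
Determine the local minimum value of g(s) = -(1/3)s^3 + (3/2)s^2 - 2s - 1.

g'(s) = -s^2 + 3s - 2 = 0 at s = 1, 2.
Since g''(s) = -2s + 3, we get g''(1) = 1 > 0 ⇒ local minimum; g''(2) = -1 < 0 ⇒ local maximum.
So the local minimum value is g(1) = -11/6.

-11/6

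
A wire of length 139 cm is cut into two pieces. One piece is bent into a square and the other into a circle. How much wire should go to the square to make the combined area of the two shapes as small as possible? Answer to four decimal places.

77.8538

Let x be the length used for the square. Square side x/4; circle radius (139−x)/(2π).
A(x) = (x/4)² + π·((139−x)/(2π))² = x²/16 + (139−x)²/(4π) for 0 ≤ x ≤ 139. A'(x) = x/8 − (139−x)/(2π) = 0 gives x = 4·139/(π+4) ≈ 77.8538.
A'' = 1/8 + 1/(2π) > 0, so this gives the minimum combined area; x ≈ 77.8538 cm to the square.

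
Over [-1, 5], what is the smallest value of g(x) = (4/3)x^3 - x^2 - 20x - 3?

-461/12

g'(x) = 4x^2 - 2x - 20, whose only zero in [-1, 5] is x = 5/2.
Evaluating at the critical points and endpoints: g(-1) = 44/3,  g(5/2) = -461/12,  g(5) = 116/3.
So the minimum is g(5/2) = -461/12.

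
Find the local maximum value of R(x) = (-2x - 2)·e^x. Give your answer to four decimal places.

0.2707

By the product rule, R'(x) = (-2x - 4)·e^x. Since e^x > 0, the only critical point is x = -2.
R''(-2) has the same sign as -2 < 0, so this is a local maximum.
R(-2) = (2)·e^(-2) ≈ 0.2707.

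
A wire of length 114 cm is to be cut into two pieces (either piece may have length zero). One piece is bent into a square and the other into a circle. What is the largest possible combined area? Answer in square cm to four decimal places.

Let x be the length used for the square. Square side x/4; circle radius (114−x)/(2π).
A(x) = (x/4)² + π·((114−x)/(2π))² = x²/16 + (114−x)²/(4π) for 0 ≤ x ≤ 114. A'(x) = x/8 − (114−x)/(2π) = 0 gives x = 4·114/(π+4) ≈ 63.8513.
A'' > 0, so the interior critical point is a minimum; the maximum is at an endpoint. A(0) = 1034.1888 and A(114) = 812.2500, so the largest area is 1034.1888.

1034.1888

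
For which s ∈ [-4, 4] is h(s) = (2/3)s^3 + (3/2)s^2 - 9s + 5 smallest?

3/2

Differentiating, h'(s) = 2s^2 + 3s - 9; which vanishes at s = -3 and s = 3/2.
Compare values at every candidate in [-4, 4]: h(-4) = 67/3; h(-3) = 55/2; h(3/2) = -23/8; h(4) = 107/3.
So the minimum is h(3/2) = -23/8.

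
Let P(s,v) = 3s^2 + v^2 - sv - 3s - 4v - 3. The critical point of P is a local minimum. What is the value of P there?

∂P/∂s = 6s - v - 3 = 0 and ∂P/∂v = -s + 2v - 4 = 0, so (s, v) = (10/11, 27/11).
The Hessian has P_{ss} = 6, P_{vv} = 2, P_{sv} = -1, giving D = 11 > 0 with P_{ss} > 0, so the point is a local minimum.
P(10/11, 27/11) = -102/11.

-102/11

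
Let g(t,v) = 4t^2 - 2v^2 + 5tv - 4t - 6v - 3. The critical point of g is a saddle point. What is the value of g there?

∂g/∂t = 8t + 5v - 4 = 0 and ∂g/∂v = 5t - 4v - 6 = 0, so (t, v) = (46/57, -28/57).
The Hessian has g_{tt} = 8, g_{vv} = -4, g_{tv} = 5, giving D = -57 < 0, so the point is a saddle point.
g(46/57, -28/57) = -179/57.

-179/57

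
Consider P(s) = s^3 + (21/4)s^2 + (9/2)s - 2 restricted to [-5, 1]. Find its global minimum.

The derivative is 3s^2 + (21/2)s + 9/2, which vanishes at s = -3 and s = -1/2.
Candidates: P(-5) = -73/4,  P(-3) = 19/4,  P(-1/2) = -49/16,  P(1) = 35/4.
Hence the absolute minimum is -73/4 at s = -5.

-73/4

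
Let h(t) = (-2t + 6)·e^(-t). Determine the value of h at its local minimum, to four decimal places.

-0.0366

h'(t) = (-2)·e^(-t) + (-2t + 6)·(-1)·e^(-t) = (2t - 8)·e^(-t). Since e^(-t) > 0, the only critical point is t = 4.
h''(4) has the same sign as 2 > 0, so this is a local minimum.
h(4) = (-2)·e^(-4) ≈ -0.0366.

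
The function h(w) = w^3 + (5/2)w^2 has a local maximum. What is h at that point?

h'(w) = 3w^2 + 5w = 0 at w = -5/3, 0.
Since h''(w) = 6w + 5, we get h''(-5/3) = -5 < 0 ⇒ local maximum; h''(0) = 5 > 0 ⇒ local minimum.
The local maximum is h(-5/3) = 125/54.

125/54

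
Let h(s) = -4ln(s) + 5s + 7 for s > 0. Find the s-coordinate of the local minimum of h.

4/5

h'(s) = -4/s + 5 = 0 gives s = 4/5.
h''(s) = 4/s², which is positive for s > 0, so this is a local minimum.
h(4/5) = -4·ln(4/5) + 4 + 7 ≈ 11.8926.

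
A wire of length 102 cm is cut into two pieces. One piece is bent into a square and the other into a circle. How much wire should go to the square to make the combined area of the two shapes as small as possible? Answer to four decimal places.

57.1301

Let x be the length used for the square. Square side x/4; circle radius (102−x)/(2π).
A(x) = (x/4)² + π·((102−x)/(2π))² = x²/16 + (102−x)²/(4π) for 0 ≤ x ≤ 102. A'(x) = x/8 − (102−x)/(2π) = 0 gives x = 4·102/(π+4) ≈ 57.1301.
A'' = 1/8 + 1/(2π) > 0, so this gives the minimum combined area; x ≈ 57.1301 cm to the square.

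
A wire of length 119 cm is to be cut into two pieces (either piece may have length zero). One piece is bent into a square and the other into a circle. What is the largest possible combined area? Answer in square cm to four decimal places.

1126.8966

Let x be the length used for the square. Square side x/4; circle radius (119−x)/(2π).
A(x) = (x/4)² + π·((119−x)/(2π))² = x²/16 + (119−x)²/(4π) for 0 ≤ x ≤ 119. A'(x) = x/8 − (119−x)/(2π) = 0 gives x = 4·119/(π+4) ≈ 66.6518.
A'' > 0, so the interior critical point is a minimum; the maximum is at an endpoint. A(0) = 1126.8966 and A(119) = 885.0625, so the largest area is 1126.8966.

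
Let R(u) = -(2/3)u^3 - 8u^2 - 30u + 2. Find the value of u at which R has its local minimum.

R'(u) = -2u^2 - 16u - 30. Setting R'(u) = 0 gives u ∈ {-5, -3}.
R''(u) = -4u - 16. R''(-5) = 4 > 0 ⇒ local minimum; R''(-3) = -4 < 0 ⇒ local maximum.
The local minimum is R(-5) = 106/3.

-5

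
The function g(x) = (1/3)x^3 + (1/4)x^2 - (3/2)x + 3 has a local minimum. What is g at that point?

Critical points: g'(x) = x^2 + (1/2)x - 3/2 vanishes at x = -3/2, 1.
g''(x) = 2x + 1/2. g''(-3/2) = -5/2 < 0 ⇒ local maximum; g''(1) = 5/2 > 0 ⇒ local minimum.
So the local minimum value is g(1) = 25/12.

25/12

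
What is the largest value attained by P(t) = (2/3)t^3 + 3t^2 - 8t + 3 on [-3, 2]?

36

The derivative is 2t^2 + 6t - 8, whose only zero in [-3, 2] is t = 1.
Candidates: P(-3) = 36,  P(1) = -4/3,  P(2) = 13/3.
The maximum over the interval is 36, attained at t = -3.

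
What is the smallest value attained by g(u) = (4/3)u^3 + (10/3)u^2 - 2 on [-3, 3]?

The derivative is 4u^2 + (20/3)u, which vanishes at u = -5/3 and u = 0.
Evaluating at the critical points and endpoints: g(-3) = -8,  g(-5/3) = 88/81,  g(0) = -2,  g(3) = 64.
The minimum over the interval is -8, attained at u = -3.

-8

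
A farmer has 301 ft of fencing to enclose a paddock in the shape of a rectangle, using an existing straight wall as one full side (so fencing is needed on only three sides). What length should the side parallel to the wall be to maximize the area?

Let the sides perpendicular to the wall have length x and the parallel side y, so 2x + y = 301 and the area is A = xy = x(301 − 2x).
A'(x) = 301 − 4x = 0 gives x = 301/4, and A''(x) = −4 < 0 confirms a maximum.
Then y = 301 − 2·301/4 = 301/2 and A = 90601/8.

301/2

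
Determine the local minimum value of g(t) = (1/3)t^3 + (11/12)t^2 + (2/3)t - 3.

g'(t) = t^2 + (11/6)t + 2/3 = 0 at t = -4/3, -1/2.
g''(t) = 2t + 11/6. g''(-4/3) = -5/6 < 0 ⇒ local maximum; g''(-1/2) = 5/6 > 0 ⇒ local minimum.
Thus g has its local minimum at t = -1/2, with value -151/48.

-151/48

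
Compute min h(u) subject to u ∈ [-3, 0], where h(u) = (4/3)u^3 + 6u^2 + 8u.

The derivative is 4u^2 + 12u + 8, which vanishes at u = -2 and u = -1.
Evaluating at the critical points and endpoints: h(-3) = -6; h(-2) = -8/3; h(-1) = -10/3; h(0) = 0.
So the minimum is h(-3) = -6.

-6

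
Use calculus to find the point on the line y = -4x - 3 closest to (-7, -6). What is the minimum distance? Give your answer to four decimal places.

7.5186

Minimize D(x)^2 = (x + 7)^2 + (-4x + 3)^2.
d/dx[D^2] = 2(x + 7) + 2·(-4)·(-4x + 3) = 0 ⇒ x = 5/17.
Then y = -71/17 and the distance is √(961/17) ≈ 7.5186.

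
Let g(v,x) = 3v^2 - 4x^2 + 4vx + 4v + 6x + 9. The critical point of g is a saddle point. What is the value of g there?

∂g/∂v = 6v + 4x + 4 = 0 and ∂g/∂x = 4v - 8x + 6 = 0, so (v, x) = (-7/8, 5/16).
The Hessian has g_{vv} = 6, g_{xx} = -8, g_{vx} = 4, giving D = -64 < 0, so the point is a saddle point.
g(-7/8, 5/16) = 131/16.

131/16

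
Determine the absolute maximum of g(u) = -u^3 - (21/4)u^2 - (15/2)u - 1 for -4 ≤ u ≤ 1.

9

g'(u) = -3u^2 - (21/2)u - 15/2, which vanishes at u = -5/2 and u = -1.
Compare values at every candidate in [-4, 1]: g(-4) = 9, g(-5/2) = 9/16, g(-1) = 9/4, g(1) = -59/4.
The maximum over the interval is 9, attained at u = -4.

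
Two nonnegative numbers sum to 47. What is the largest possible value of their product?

2209/4

With x + y = 47, the product is P(x) = x(47 − x).
P'(x) = 47 − 2x = 0 gives x = 47/2; P'' = −2 < 0, so this is the maximum.
P = 47/2·47/2 = 2209/4.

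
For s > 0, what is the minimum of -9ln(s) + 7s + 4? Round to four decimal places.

h'(s) = -9/s + 7 = 0 gives s = 9/7.
h''(s) = 9/s², which is positive for s > 0, so this is a local minimum.
h(9/7) = -9·ln(9/7) + 9 + 4 ≈ 10.7382.

10.7382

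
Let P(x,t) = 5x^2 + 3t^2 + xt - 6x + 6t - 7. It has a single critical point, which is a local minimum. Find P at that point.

∂P/∂x = 10x + t - 6 = 0 and ∂P/∂t = x + 6t + 6 = 0, so (x, t) = (42/59, -66/59).
The Hessian has P_{xx} = 10, P_{tt} = 6, P_{xt} = 1, giving D = 59 > 0 with P_{xx} > 0, so the point is a local minimum.
P(42/59, -66/59) = -737/59.

-737/59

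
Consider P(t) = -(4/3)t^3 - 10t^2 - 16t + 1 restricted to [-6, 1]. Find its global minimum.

P'(t) = -4t^2 - 20t - 16, which vanishes at t = -4 and t = -1.
Candidates: P(-6) = 25, P(-4) = -29/3, P(-1) = 25/3, P(1) = -79/3.
So the minimum is P(1) = -79/3.

-79/3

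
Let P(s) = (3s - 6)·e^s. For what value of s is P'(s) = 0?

By the product rule, P'(s) = (3s - 3)·e^s. Since e^s > 0, the only critical point is s = 1.
P''(1) has the same sign as 3 > 0, so this is a local minimum.
P(1) = (-3)·e^(1) ≈ -8.1548.

1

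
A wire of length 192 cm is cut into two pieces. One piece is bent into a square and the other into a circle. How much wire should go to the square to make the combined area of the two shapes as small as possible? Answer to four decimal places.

Let x be the length used for the square. Square side x/4; circle radius (192−x)/(2π).
A(x) = (x/4)² + π·((192−x)/(2π))² = x²/16 + (192−x)²/(4π) for 0 ≤ x ≤ 192. A'(x) = x/8 − (192−x)/(2π) = 0 gives x = 4·192/(π+4) ≈ 107.5390.
A'' = 1/8 + 1/(2π) > 0, so this gives the minimum combined area; x ≈ 107.5390 cm to the square.

107.5390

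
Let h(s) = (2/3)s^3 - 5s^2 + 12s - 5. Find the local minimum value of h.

h'(s) = 2s^2 - 10s + 12. Setting h'(s) = 0 gives s ∈ {2, 3}.
Second-derivative test with h''(s) = 4s - 10: h''(2) = -2 < 0 ⇒ local maximum; h''(3) = 2 > 0 ⇒ local minimum.
The local minimum is h(3) = 4.

4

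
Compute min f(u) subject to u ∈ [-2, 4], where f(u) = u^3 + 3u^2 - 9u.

f'(u) = 3u^2 + 6u - 9, whose only zero in [-2, 4] is u = 1.
Compare values at every candidate in [-2, 4]: f(-2) = 22,  f(1) = -5,  f(4) = 76.
So the minimum is f(1) = -5.

-5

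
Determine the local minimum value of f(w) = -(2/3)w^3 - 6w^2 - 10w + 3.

-41/3

f'(w) = -2w^2 - 12w - 10 = 0 at w = -5, -1.
f''(w) = -4w - 12. f''(-5) = 8 > 0 ⇒ local minimum; f''(-1) = -8 < 0 ⇒ local maximum.
Thus f has its local minimum at w = -5, with value -41/3.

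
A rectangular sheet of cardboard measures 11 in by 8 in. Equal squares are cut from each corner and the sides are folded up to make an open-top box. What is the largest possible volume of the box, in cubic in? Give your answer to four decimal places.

60.0126

With cut size x, the volume is V(x) = x(11 − 2x)(8 − 2x) for 0 < x < 4.
V'(x) = 12x^2 − 76x + 88. Setting V'(x) = 0 gives x ≈ 1.5252 (the root in (0, 4)).
V''(x) = 24x − 76 is negative there, so this is the maximum; V ≈ 60.0126.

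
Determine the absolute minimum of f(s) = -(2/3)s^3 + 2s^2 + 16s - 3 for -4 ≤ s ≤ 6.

-65/3

The derivative is -2s^2 + 4s + 16, which vanishes at s = -2 and s = 4.
Compare values at every candidate in [-4, 6]: f(-4) = 23/3, f(-2) = -65/3, f(4) = 151/3, f(6) = 21.
The minimum over the interval is -65/3, attained at s = -2.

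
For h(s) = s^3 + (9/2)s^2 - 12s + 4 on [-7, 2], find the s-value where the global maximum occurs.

-4

Differentiating, h'(s) = 3s^2 + 9s - 12; which vanishes at s = -4 and s = 1.
Candidates: h(-7) = -69/2; h(-4) = 60; h(1) = -5/2; h(2) = 6.
Hence the absolute maximum is 60 at s = -4.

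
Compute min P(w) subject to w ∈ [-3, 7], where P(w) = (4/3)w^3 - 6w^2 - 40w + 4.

P'(w) = 4w^2 - 12w - 40, which vanishes at w = -2 and w = 5.
Compare values at every candidate in [-3, 7]: P(-3) = 34,  P(-2) = 148/3,  P(5) = -538/3,  P(7) = -338/3.
So the minimum is P(5) = -538/3.

-538/3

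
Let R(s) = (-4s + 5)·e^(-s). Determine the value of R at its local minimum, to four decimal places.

R'(s) = (-4)·e^(-s) + (-4s + 5)·(-1)·e^(-s) = (4s - 9)·e^(-s). Since e^(-s) > 0, the only critical point is s = 9/4.
R''(9/4) has the same sign as 4 > 0, so this is a local minimum.
R(9/4) = (-4)·e^(-9/4) ≈ -0.4216.

-0.4216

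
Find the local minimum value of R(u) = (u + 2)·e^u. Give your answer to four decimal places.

-0.0498

By the product rule, R'(u) = (u + 3)·e^u. Since e^u > 0, the only critical point is u = -3.
R''(-3) has the same sign as 1 > 0, so this is a local minimum.
R(-3) = (-1)·e^(-3) ≈ -0.0498.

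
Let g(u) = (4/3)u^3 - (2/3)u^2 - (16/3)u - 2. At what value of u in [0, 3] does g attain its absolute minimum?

4/3

The derivative is 4u^2 - (4/3)u - 16/3, whose only zero in [0, 3] is u = 4/3.
Compare values at every candidate in [0, 3]: g(0) = -2; g(4/3) = -578/81; g(3) = 12.
So the minimum is g(4/3) = -578/81.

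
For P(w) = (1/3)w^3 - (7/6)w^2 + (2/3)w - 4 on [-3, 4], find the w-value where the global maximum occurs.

4

P'(w) = w^2 - (7/3)w + 2/3, which vanishes at w = 1/3 and w = 2.
Candidates: P(-3) = -51/2, P(1/3) = -631/162, P(2) = -14/3, P(4) = 4/3.
The maximum over the interval is 4/3, attained at w = 4.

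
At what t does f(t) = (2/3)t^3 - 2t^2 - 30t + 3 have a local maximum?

f'(t) = 2t^2 - 4t - 30 = 0 at t = -3, 5.
f''(t) = 4t - 4. f''(-3) = -16 < 0 ⇒ local maximum; f''(5) = 16 > 0 ⇒ local minimum.
Thus f has its local maximum at t = -3, with value 57.

-3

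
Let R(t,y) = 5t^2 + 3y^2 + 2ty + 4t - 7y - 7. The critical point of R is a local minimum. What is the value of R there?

∂R/∂t = 10t + 2y + 4 = 0 and ∂R/∂y = 2t + 6y - 7 = 0, so (t, y) = (-19/28, 39/28).
The Hessian has R_{tt} = 10, R_{yy} = 6, R_{ty} = 2, giving D = 56 > 0 with R_{tt} > 0, so the point is a local minimum.
R(-19/28, 39/28) = -741/56.

-741/56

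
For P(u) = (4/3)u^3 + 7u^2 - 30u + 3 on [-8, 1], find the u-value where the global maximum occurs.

-5

P'(u) = 4u^2 + 14u - 30, whose only zero in [-8, 1] is u = -5.
Evaluating at the critical points and endpoints: P(-8) = 25/3, P(-5) = 484/3, P(1) = -56/3.
Hence the absolute maximum is 484/3 at u = -5.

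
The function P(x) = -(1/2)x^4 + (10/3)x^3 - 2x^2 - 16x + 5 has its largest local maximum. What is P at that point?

P'(x) = -2x^3 + 10x^2 - 4x - 16. Setting P'(x) = 0 gives x ∈ {-1, 2, 4}.
P''(x) = -6x^2 + 20x - 4. P''(-1) = -30 < 0 ⇒ local maximum; P''(2) = 12 > 0 ⇒ local minimum; P''(4) = -20 < 0 ⇒ local maximum.
The largest local maximum is P(-1) = 91/6.

91/6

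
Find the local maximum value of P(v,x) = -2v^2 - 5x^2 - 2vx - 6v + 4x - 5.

∂P/∂v = -4v - 2x - 6 = 0 and ∂P/∂x = -2v - 10x + 4 = 0, so (v, x) = (-17/9, 7/9).
The Hessian has P_{vv} = -4, P_{xx} = -10, P_{vx} = -2, giving D = 36 > 0 with P_{vv} < 0, so the point is a local maximum.
P(-17/9, 7/9) = 20/9.

20/9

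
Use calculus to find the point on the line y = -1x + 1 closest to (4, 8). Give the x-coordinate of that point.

-3/2

Minimize D(x)^2 = (x - 4)^2 + (-x - 7)^2.
d/dx[D^2] = 2(x - 4) + 2·(-1)·(-x - 7) = 0 ⇒ x = -3/2.
Then y = 5/2 and the distance is √(121/2) ≈ 7.7782.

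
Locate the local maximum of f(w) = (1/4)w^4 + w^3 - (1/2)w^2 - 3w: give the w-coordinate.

f'(w) = w^3 + 3w^2 - w - 3. Setting f'(w) = 0 gives w ∈ {-3, -1, 1}.
Second-derivative test with f''(w) = 3w^2 + 6w - 1: f''(-3) = 8 > 0 ⇒ local minimum; f''(-1) = -4 < 0 ⇒ local maximum; f''(1) = 8 > 0 ⇒ local minimum.
The local maximum is f(-1) = 7/4.

-1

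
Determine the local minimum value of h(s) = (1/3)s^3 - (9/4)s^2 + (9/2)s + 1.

h'(s) = s^2 - (9/2)s + 9/2. Setting h'(s) = 0 gives s ∈ {3/2, 3}.
Since h''(s) = 2s - 9/2, we get h''(3/2) = -3/2 < 0 ⇒ local maximum; h''(3) = 3/2 > 0 ⇒ local minimum.
So the local minimum value is h(3) = 13/4.

13/4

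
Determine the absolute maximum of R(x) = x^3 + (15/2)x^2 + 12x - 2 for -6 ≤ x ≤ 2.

Differentiating, R'(x) = 3x^2 + 15x + 12; which vanishes at x = -4 and x = -1.
Evaluating at the critical points and endpoints: R(-6) = -20; R(-4) = 6; R(-1) = -15/2; R(2) = 60.
So the maximum is R(2) = 60.

60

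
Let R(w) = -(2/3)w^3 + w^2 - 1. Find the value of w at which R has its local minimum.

R'(w) = -2w^2 + 2w. Setting R'(w) = 0 gives w ∈ {0, 1}.
Since R''(w) = -4w + 2, we get R''(0) = 2 > 0 ⇒ local minimum; R''(1) = -2 < 0 ⇒ local maximum.
The local minimum is R(0) = -1.

0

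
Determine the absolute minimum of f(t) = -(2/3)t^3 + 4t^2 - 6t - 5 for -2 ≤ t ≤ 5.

-55/3

f'(t) = -2t^2 + 8t - 6, which vanishes at t = 1 and t = 3.
Evaluating at the critical points and endpoints: f(-2) = 85/3; f(1) = -23/3; f(3) = -5; f(5) = -55/3.
So the minimum is f(5) = -55/3.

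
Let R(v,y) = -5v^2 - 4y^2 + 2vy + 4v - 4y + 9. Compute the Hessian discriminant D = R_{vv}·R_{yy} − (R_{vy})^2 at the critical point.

76

∂R/∂v = -10v + 2y + 4 = 0 and ∂R/∂y = 2v - 8y - 4 = 0, so (v, y) = (6/19, -8/19).
The Hessian has R_{vv} = -10, R_{yy} = -8, R_{vy} = 2, giving D = 76 > 0 with R_{vv} < 0, so the point is a local maximum.
D = (-10)·(-8) − (2)^2 = 76.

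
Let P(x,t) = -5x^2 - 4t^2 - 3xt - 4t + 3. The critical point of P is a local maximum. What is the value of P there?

293/71

∂P/∂x = -10x - 3t = 0 and ∂P/∂t = -3x - 8t - 4 = 0, so (x, t) = (12/71, -40/71).
The Hessian has P_{xx} = -10, P_{tt} = -8, P_{xt} = -3, giving D = 71 > 0 with P_{xx} < 0, so the point is a local maximum.
P(12/71, -40/71) = 293/71.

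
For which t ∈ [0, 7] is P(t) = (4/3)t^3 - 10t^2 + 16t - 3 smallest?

Differentiating, P'(t) = 4t^2 - 20t + 16; which vanishes at t = 1 and t = 4.
Compare values at every candidate in [0, 7]: P(0) = -3,  P(1) = 13/3,  P(4) = -41/3,  P(7) = 229/3.
So the minimum is P(4) = -41/3.

4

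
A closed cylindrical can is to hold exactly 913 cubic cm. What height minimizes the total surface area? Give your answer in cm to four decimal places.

With radius r and height h, πr²h = 913 so h = 913/(πr²), and S(r) = 2πr² + 2πrh = 2πr² + 2·913/r.
S'(r) = 4πr − 2·913/r² = 0 ⇒ r³ = 913/(2π), so r ≈ 5.2573 and h = 2r ≈ 10.5146.
S''(r) = 4π + 4·913/r³ > 0, so this is the minimum; S ≈ 520.9888.

10.5146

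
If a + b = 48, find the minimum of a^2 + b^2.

With a + b = 48, a^2 + b^2 = a^2 + (48 − a)^2.
The derivative 2a − 2(48 − a) = 4a − 96 vanishes at a = 24; second derivative 4 > 0, a minimum.
The minimum is 2·(24)^2 = 1152.

1152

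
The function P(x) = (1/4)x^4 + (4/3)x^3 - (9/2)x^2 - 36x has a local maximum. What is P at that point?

P'(x) = x^3 + 4x^2 - 9x - 36 = 0 at x = -4, -3, 3.
P''(x) = 3x^2 + 8x - 9. P''(-4) = 7 > 0 ⇒ local minimum; P''(-3) = -6 < 0 ⇒ local maximum; P''(3) = 42 > 0 ⇒ local minimum.
So the local maximum value is P(-3) = 207/4.

207/4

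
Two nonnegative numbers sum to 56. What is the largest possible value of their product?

With x + y = 56, the product is P(x) = x(56 − x).
P'(x) = 56 − 2x = 0 gives x = 28; P'' = −2 < 0, so this is the maximum.
P = 28·28 = 784.

784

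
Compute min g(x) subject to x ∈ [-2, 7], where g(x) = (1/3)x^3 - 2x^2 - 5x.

-100/3

g'(x) = x^2 - 4x - 5, which vanishes at x = -1 and x = 5.
Candidates: g(-2) = -2/3; g(-1) = 8/3; g(5) = -100/3; g(7) = -56/3.
The minimum over the interval is -100/3, attained at x = 5.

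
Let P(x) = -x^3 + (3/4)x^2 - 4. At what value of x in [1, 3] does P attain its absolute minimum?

P'(x) = -3x^2 + (3/2)x, which has no zeros in [1, 3].
Candidates: P(1) = -17/4, P(3) = -97/4.
So the minimum is P(3) = -97/4.

3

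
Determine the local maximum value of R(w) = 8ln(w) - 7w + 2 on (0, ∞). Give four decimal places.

R'(w) = 8/w − 7 = 0 gives w = 8/7.
R''(w) = -8/w², which is negative for w > 0, so this is a local maximum.
R(8/7) = 8·ln(8/7) - 8 + 2 ≈ -4.9317.

-4.9317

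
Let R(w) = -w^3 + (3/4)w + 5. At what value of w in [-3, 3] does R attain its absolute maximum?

-3

The derivative is -3w^2 + 3/4, which vanishes at w = -1/2 and w = 1/2.
Evaluating at the critical points and endpoints: R(-3) = 119/4,  R(-1/2) = 19/4,  R(1/2) = 21/4,  R(3) = -79/4.
So the maximum is R(-3) = 119/4.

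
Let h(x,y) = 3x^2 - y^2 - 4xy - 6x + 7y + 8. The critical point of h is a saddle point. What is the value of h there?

∂h/∂x = 6x - 4y - 6 = 0 and ∂h/∂y = -4x - 2y + 7 = 0, so (x, y) = (10/7, 9/14).
The Hessian has h_{xx} = 6, h_{yy} = -2, h_{xy} = -4, giving D = -28 < 0, so the point is a saddle point.
h(10/7, 9/14) = 167/28.

167/28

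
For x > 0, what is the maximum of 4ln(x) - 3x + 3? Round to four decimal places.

h'(x) = 4/x − 3 = 0 gives x = 4/3.
h''(x) = -4/x², which is negative for x > 0, so this is a local maximum.
h(4/3) = 4·ln(4/3) - 4 + 3 ≈ 0.1507.

0.1507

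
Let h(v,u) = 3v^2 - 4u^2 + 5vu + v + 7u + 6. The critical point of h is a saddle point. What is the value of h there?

∂h/∂v = 6v + 5u + 1 = 0 and ∂h/∂u = 5v - 8u + 7 = 0, so (v, u) = (-43/73, 37/73).
The Hessian has h_{vv} = 6, h_{uu} = -8, h_{vu} = 5, giving D = -73 < 0, so the point is a saddle point.
h(-43/73, 37/73) = 546/73.

546/73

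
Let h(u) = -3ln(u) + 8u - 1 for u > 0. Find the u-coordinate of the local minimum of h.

3/8

h'(u) = -3/u + 8 = 0 gives u = 3/8.
h''(u) = 3/u², which is positive for u > 0, so this is a local minimum.
h(3/8) = -3·ln(3/8) + 3 - 1 ≈ 4.9425.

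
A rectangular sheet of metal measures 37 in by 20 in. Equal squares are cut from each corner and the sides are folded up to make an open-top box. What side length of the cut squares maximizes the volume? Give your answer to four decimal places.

4.1537

With cut size x, the volume is V(x) = x(37 − 2x)(20 − 2x) for 0 < x < 10.
V'(x) = 12x^2 − 228x + 740. Setting V'(x) = 0 gives x ≈ 4.1537 (the root in (0, 10)).
V''(x) = 24x − 228 is negative there, so this is the maximum; V ≈ 1393.5294.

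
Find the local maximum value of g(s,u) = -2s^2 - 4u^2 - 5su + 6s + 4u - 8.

0

∂g/∂s = -4s - 5u + 6 = 0 and ∂g/∂u = -5s - 8u + 4 = 0, so (s, u) = (4, -2).
The Hessian has g_{ss} = -4, g_{uu} = -8, g_{su} = -5, giving D = 7 > 0 with g_{ss} < 0, so the point is a local maximum.
g(4, -2) = 0.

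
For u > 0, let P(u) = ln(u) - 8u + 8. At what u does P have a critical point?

1/8

P'(u) = 1/u − 8 = 0 gives u = 1/8.
P''(u) = -1/u², which is negative for u > 0, so this is a local maximum.
P(1/8) = 1·ln(1/8) - 1 + 8 ≈ 4.9206.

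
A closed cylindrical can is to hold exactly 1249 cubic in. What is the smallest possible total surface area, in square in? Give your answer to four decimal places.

With radius r and height h, πr²h = 1249 so h = 1249/(πr²), and S(r) = 2πr² + 2πrh = 2πr² + 2·1249/r.
S'(r) = 4πr − 2·1249/r² = 0 ⇒ r³ = 1249/(2π), so r ≈ 5.8362 and h = 2r ≈ 11.6723.
S''(r) = 4π + 4·1249/r³ > 0, so this is the minimum; S ≈ 642.0313.

642.0313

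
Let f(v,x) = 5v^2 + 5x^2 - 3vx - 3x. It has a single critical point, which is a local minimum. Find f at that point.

∂f/∂v = 10v - 3x = 0 and ∂f/∂x = -3v + 10x - 3 = 0, so (v, x) = (9/91, 30/91).
The Hessian has f_{vv} = 10, f_{xx} = 10, f_{vx} = -3, giving D = 91 > 0 with f_{vv} > 0, so the point is a local minimum.
f(9/91, 30/91) = -45/91.

-45/91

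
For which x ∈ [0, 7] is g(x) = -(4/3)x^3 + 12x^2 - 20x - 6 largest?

g'(x) = -4x^2 + 24x - 20, which vanishes at x = 1 and x = 5.
Candidates: g(0) = -6,  g(1) = -46/3,  g(5) = 82/3,  g(7) = -46/3.
Hence the absolute maximum is 82/3 at x = 5.

5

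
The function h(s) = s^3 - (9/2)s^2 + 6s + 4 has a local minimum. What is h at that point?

6

h'(s) = 3s^2 - 9s + 6. Setting h'(s) = 0 gives s ∈ {1, 2}.
h''(s) = 6s - 9. h''(1) = -3 < 0 ⇒ local maximum; h''(2) = 3 > 0 ⇒ local minimum.
The local minimum is h(2) = 6.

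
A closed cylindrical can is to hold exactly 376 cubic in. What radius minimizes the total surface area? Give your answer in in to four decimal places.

3.9114

With radius r and height h, πr²h = 376 so h = 376/(πr²), and S(r) = 2πr² + 2πrh = 2πr² + 2·376/r.
S'(r) = 4πr − 2·376/r² = 0 ⇒ r³ = 376/(2π), so r ≈ 3.9114 and h = 2r ≈ 7.8229.
S''(r) = 4π + 4·376/r³ > 0, so this is the minimum; S ≈ 288.3853.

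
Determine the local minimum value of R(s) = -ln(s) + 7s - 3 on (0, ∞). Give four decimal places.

R'(s) = -1/s + 7 = 0 gives s = 1/7.
R''(s) = 1/s², which is positive for s > 0, so this is a local minimum.
R(1/7) = -1·ln(1/7) + 1 - 3 ≈ -0.0541.

-0.0541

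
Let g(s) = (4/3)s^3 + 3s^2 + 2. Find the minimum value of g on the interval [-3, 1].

-7

The derivative is 4s^2 + 6s, which vanishes at s = -3/2 and s = 0.
Compare values at every candidate in [-3, 1]: g(-3) = -7, g(-3/2) = 17/4, g(0) = 2, g(1) = 19/3.
The minimum over the interval is -7, attained at s = -3.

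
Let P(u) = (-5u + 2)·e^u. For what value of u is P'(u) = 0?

-3/5

P'(u) = (-5)·e^u + (-5u + 2)·1·e^u = (-5u - 3)·e^u. Since e^u > 0, the only critical point is u = -3/5.
P''(-3/5) has the same sign as -5 < 0, so this is a local maximum.
P(-3/5) = (5)·e^(-3/5) ≈ 2.7441.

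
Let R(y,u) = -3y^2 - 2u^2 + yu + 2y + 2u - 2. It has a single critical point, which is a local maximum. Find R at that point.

∂R/∂y = -6y + u + 2 = 0 and ∂R/∂u = y - 4u + 2 = 0, so (y, u) = (10/23, 14/23).
The Hessian has R_{yy} = -6, R_{uu} = -4, R_{yu} = 1, giving D = 23 > 0 with R_{yy} < 0, so the point is a local maximum.
R(10/23, 14/23) = -22/23.

-22/23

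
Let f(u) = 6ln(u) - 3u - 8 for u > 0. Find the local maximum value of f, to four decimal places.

f'(u) = 6/u − 3 = 0 gives u = 2.
f''(u) = -6/u², which is negative for u > 0, so this is a local maximum.
f(2) = 6·ln(2) - 6 - 8 ≈ -9.8411.

-9.8411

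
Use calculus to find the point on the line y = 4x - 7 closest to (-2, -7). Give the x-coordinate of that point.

-2/17

Minimize D(x)^2 = (x + 2)^2 + (4x)^2.
d/dx[D^2] = 2(x + 2) + 2·4·(4x) = 0 ⇒ x = -2/17.
Then y = -127/17 and the distance is √(64/17) ≈ 1.9403.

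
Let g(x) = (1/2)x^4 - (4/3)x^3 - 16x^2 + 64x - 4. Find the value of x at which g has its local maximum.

g'(x) = 2x^3 - 4x^2 - 32x + 64 = 0 at x = -4, 2, 4.
g''(x) = 6x^2 - 8x - 32. g''(-4) = 96 > 0 ⇒ local minimum; g''(2) = -24 < 0 ⇒ local maximum; g''(4) = 32 > 0 ⇒ local minimum.
So the local maximum value is g(2) = 172/3.

2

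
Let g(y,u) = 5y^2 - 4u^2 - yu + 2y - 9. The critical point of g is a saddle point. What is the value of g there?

-745/81

∂g/∂y = 10y - u + 2 = 0 and ∂g/∂u = -y - 8u = 0, so (y, u) = (-16/81, 2/81).
The Hessian has g_{yy} = 10, g_{uu} = -8, g_{yu} = -1, giving D = -81 < 0, so the point is a saddle point.
g(-16/81, 2/81) = -745/81.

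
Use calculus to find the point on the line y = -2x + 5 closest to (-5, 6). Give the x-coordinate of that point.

Minimize D(x)^2 = (x + 5)^2 + (-2x - 1)^2.
d/dx[D^2] = 2(x + 5) + 2·(-2)·(-2x - 1) = 0 ⇒ x = -7/5.
Then y = 39/5 and the distance is √(81/5) ≈ 4.0249.

-7/5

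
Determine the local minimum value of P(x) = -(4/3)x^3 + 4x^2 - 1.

-1

Critical points: P'(x) = -4x^2 + 8x vanishes at x = 0, 2.
Second-derivative test with P''(x) = -8x + 8: P''(0) = 8 > 0 ⇒ local minimum; P''(2) = -8 < 0 ⇒ local maximum.
The local minimum is P(0) = -1.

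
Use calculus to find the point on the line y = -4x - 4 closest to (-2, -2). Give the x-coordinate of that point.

-10/17

Minimize D(x)^2 = (x + 2)^2 + (-4x - 2)^2.
d/dx[D^2] = 2(x + 2) + 2·(-4)·(-4x - 2) = 0 ⇒ x = -10/17.
Then y = -28/17 and the distance is √(36/17) ≈ 1.4552.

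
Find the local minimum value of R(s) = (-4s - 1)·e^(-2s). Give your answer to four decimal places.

R'(s) = (-4)·e^(-2s) + (-4s - 1)·(-2)·e^(-2s) = (8s - 2)·e^(-2s). Since e^(-2s) > 0, the only critical point is s = 1/4.
R''(1/4) has the same sign as 8 > 0, so this is a local minimum.
R(1/4) = (-2)·e^(-1/2) ≈ -1.2131.

-1.2131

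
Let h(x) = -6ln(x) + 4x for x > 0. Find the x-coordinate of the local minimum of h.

h'(x) = -6/x + 4 = 0 gives x = 3/2.
h''(x) = 6/x², which is positive for x > 0, so this is a local minimum.
h(3/2) = -6·ln(3/2) + 6 ≈ 3.5672.

3/2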